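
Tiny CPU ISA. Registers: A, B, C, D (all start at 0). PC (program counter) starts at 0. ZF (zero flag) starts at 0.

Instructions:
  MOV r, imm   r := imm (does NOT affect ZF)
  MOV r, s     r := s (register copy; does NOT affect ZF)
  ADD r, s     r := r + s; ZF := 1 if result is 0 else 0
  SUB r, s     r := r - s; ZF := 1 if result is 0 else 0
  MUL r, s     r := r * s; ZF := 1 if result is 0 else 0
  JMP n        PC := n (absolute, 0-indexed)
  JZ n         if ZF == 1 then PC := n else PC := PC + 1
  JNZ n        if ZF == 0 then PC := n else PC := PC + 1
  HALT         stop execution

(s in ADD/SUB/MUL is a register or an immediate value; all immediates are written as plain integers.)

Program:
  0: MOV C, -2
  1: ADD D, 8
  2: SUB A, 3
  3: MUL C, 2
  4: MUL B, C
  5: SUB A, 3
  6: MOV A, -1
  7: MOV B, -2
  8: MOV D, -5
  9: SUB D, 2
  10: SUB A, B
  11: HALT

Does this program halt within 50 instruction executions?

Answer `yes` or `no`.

Answer: yes

Derivation:
Step 1: PC=0 exec 'MOV C, -2'. After: A=0 B=0 C=-2 D=0 ZF=0 PC=1
Step 2: PC=1 exec 'ADD D, 8'. After: A=0 B=0 C=-2 D=8 ZF=0 PC=2
Step 3: PC=2 exec 'SUB A, 3'. After: A=-3 B=0 C=-2 D=8 ZF=0 PC=3
Step 4: PC=3 exec 'MUL C, 2'. After: A=-3 B=0 C=-4 D=8 ZF=0 PC=4
Step 5: PC=4 exec 'MUL B, C'. After: A=-3 B=0 C=-4 D=8 ZF=1 PC=5
Step 6: PC=5 exec 'SUB A, 3'. After: A=-6 B=0 C=-4 D=8 ZF=0 PC=6
Step 7: PC=6 exec 'MOV A, -1'. After: A=-1 B=0 C=-4 D=8 ZF=0 PC=7
Step 8: PC=7 exec 'MOV B, -2'. After: A=-1 B=-2 C=-4 D=8 ZF=0 PC=8
Step 9: PC=8 exec 'MOV D, -5'. After: A=-1 B=-2 C=-4 D=-5 ZF=0 PC=9
Step 10: PC=9 exec 'SUB D, 2'. After: A=-1 B=-2 C=-4 D=-7 ZF=0 PC=10
Step 11: PC=10 exec 'SUB A, B'. After: A=1 B=-2 C=-4 D=-7 ZF=0 PC=11
Step 12: PC=11 exec 'HALT'. After: A=1 B=-2 C=-4 D=-7 ZF=0 PC=11 HALTED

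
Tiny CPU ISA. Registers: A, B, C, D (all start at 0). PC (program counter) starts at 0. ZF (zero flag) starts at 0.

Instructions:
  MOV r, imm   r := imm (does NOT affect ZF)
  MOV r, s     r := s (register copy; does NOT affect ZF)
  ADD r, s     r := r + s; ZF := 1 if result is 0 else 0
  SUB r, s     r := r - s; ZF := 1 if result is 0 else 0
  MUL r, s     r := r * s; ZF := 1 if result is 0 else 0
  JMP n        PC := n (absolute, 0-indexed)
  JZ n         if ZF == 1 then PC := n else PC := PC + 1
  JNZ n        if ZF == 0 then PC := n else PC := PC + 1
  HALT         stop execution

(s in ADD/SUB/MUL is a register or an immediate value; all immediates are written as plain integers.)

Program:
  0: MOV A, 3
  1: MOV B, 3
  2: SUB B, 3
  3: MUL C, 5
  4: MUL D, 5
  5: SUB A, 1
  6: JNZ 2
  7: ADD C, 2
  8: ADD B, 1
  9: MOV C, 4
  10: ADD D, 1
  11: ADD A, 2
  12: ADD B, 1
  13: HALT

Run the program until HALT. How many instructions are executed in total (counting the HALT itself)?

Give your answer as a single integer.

Step 1: PC=0 exec 'MOV A, 3'. After: A=3 B=0 C=0 D=0 ZF=0 PC=1
Step 2: PC=1 exec 'MOV B, 3'. After: A=3 B=3 C=0 D=0 ZF=0 PC=2
Step 3: PC=2 exec 'SUB B, 3'. After: A=3 B=0 C=0 D=0 ZF=1 PC=3
Step 4: PC=3 exec 'MUL C, 5'. After: A=3 B=0 C=0 D=0 ZF=1 PC=4
Step 5: PC=4 exec 'MUL D, 5'. After: A=3 B=0 C=0 D=0 ZF=1 PC=5
Step 6: PC=5 exec 'SUB A, 1'. After: A=2 B=0 C=0 D=0 ZF=0 PC=6
Step 7: PC=6 exec 'JNZ 2'. After: A=2 B=0 C=0 D=0 ZF=0 PC=2
Step 8: PC=2 exec 'SUB B, 3'. After: A=2 B=-3 C=0 D=0 ZF=0 PC=3
Step 9: PC=3 exec 'MUL C, 5'. After: A=2 B=-3 C=0 D=0 ZF=1 PC=4
Step 10: PC=4 exec 'MUL D, 5'. After: A=2 B=-3 C=0 D=0 ZF=1 PC=5
Step 11: PC=5 exec 'SUB A, 1'. After: A=1 B=-3 C=0 D=0 ZF=0 PC=6
Step 12: PC=6 exec 'JNZ 2'. After: A=1 B=-3 C=0 D=0 ZF=0 PC=2
Step 13: PC=2 exec 'SUB B, 3'. After: A=1 B=-6 C=0 D=0 ZF=0 PC=3
Step 14: PC=3 exec 'MUL C, 5'. After: A=1 B=-6 C=0 D=0 ZF=1 PC=4
Step 15: PC=4 exec 'MUL D, 5'. After: A=1 B=-6 C=0 D=0 ZF=1 PC=5
Step 16: PC=5 exec 'SUB A, 1'. After: A=0 B=-6 C=0 D=0 ZF=1 PC=6
Step 17: PC=6 exec 'JNZ 2'. After: A=0 B=-6 C=0 D=0 ZF=1 PC=7
Step 18: PC=7 exec 'ADD C, 2'. After: A=0 B=-6 C=2 D=0 ZF=0 PC=8
Step 19: PC=8 exec 'ADD B, 1'. After: A=0 B=-5 C=2 D=0 ZF=0 PC=9
Step 20: PC=9 exec 'MOV C, 4'. After: A=0 B=-5 C=4 D=0 ZF=0 PC=10
Step 21: PC=10 exec 'ADD D, 1'. After: A=0 B=-5 C=4 D=1 ZF=0 PC=11
Step 22: PC=11 exec 'ADD A, 2'. After: A=2 B=-5 C=4 D=1 ZF=0 PC=12
Step 23: PC=12 exec 'ADD B, 1'. After: A=2 B=-4 C=4 D=1 ZF=0 PC=13
Step 24: PC=13 exec 'HALT'. After: A=2 B=-4 C=4 D=1 ZF=0 PC=13 HALTED
Total instructions executed: 24

Answer: 24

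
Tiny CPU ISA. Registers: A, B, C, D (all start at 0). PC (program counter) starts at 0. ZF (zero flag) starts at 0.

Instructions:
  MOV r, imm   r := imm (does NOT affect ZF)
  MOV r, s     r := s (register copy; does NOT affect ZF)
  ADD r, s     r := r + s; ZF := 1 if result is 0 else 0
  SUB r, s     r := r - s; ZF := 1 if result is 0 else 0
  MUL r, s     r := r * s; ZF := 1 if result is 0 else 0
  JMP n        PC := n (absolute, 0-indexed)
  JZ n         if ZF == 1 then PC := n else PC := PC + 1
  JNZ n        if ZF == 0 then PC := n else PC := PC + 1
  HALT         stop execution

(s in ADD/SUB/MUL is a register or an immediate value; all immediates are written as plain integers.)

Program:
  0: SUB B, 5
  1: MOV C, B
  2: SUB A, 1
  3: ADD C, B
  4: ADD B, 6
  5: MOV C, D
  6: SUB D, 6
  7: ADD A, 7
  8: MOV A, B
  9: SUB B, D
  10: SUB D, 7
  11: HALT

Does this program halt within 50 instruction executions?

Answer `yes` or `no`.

Step 1: PC=0 exec 'SUB B, 5'. After: A=0 B=-5 C=0 D=0 ZF=0 PC=1
Step 2: PC=1 exec 'MOV C, B'. After: A=0 B=-5 C=-5 D=0 ZF=0 PC=2
Step 3: PC=2 exec 'SUB A, 1'. After: A=-1 B=-5 C=-5 D=0 ZF=0 PC=3
Step 4: PC=3 exec 'ADD C, B'. After: A=-1 B=-5 C=-10 D=0 ZF=0 PC=4
Step 5: PC=4 exec 'ADD B, 6'. After: A=-1 B=1 C=-10 D=0 ZF=0 PC=5
Step 6: PC=5 exec 'MOV C, D'. After: A=-1 B=1 C=0 D=0 ZF=0 PC=6
Step 7: PC=6 exec 'SUB D, 6'. After: A=-1 B=1 C=0 D=-6 ZF=0 PC=7
Step 8: PC=7 exec 'ADD A, 7'. After: A=6 B=1 C=0 D=-6 ZF=0 PC=8
Step 9: PC=8 exec 'MOV A, B'. After: A=1 B=1 C=0 D=-6 ZF=0 PC=9
Step 10: PC=9 exec 'SUB B, D'. After: A=1 B=7 C=0 D=-6 ZF=0 PC=10
Step 11: PC=10 exec 'SUB D, 7'. After: A=1 B=7 C=0 D=-13 ZF=0 PC=11
Step 12: PC=11 exec 'HALT'. After: A=1 B=7 C=0 D=-13 ZF=0 PC=11 HALTED

Answer: yes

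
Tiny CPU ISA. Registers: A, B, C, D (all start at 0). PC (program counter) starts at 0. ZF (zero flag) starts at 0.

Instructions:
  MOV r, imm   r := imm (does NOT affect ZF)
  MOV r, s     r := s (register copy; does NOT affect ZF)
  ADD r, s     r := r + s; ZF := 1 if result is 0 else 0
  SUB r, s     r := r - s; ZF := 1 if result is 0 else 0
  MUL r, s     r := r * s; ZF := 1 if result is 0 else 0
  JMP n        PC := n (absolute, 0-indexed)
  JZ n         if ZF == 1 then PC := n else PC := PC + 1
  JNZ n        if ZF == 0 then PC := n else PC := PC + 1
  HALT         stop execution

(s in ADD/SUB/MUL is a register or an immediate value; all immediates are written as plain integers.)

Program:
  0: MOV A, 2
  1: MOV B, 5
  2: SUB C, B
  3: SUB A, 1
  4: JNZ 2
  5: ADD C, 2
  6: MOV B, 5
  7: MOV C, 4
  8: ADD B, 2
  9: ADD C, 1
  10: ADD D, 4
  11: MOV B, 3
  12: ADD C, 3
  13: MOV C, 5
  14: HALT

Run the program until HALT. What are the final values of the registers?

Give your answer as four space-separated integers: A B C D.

Step 1: PC=0 exec 'MOV A, 2'. After: A=2 B=0 C=0 D=0 ZF=0 PC=1
Step 2: PC=1 exec 'MOV B, 5'. After: A=2 B=5 C=0 D=0 ZF=0 PC=2
Step 3: PC=2 exec 'SUB C, B'. After: A=2 B=5 C=-5 D=0 ZF=0 PC=3
Step 4: PC=3 exec 'SUB A, 1'. After: A=1 B=5 C=-5 D=0 ZF=0 PC=4
Step 5: PC=4 exec 'JNZ 2'. After: A=1 B=5 C=-5 D=0 ZF=0 PC=2
Step 6: PC=2 exec 'SUB C, B'. After: A=1 B=5 C=-10 D=0 ZF=0 PC=3
Step 7: PC=3 exec 'SUB A, 1'. After: A=0 B=5 C=-10 D=0 ZF=1 PC=4
Step 8: PC=4 exec 'JNZ 2'. After: A=0 B=5 C=-10 D=0 ZF=1 PC=5
Step 9: PC=5 exec 'ADD C, 2'. After: A=0 B=5 C=-8 D=0 ZF=0 PC=6
Step 10: PC=6 exec 'MOV B, 5'. After: A=0 B=5 C=-8 D=0 ZF=0 PC=7
Step 11: PC=7 exec 'MOV C, 4'. After: A=0 B=5 C=4 D=0 ZF=0 PC=8
Step 12: PC=8 exec 'ADD B, 2'. After: A=0 B=7 C=4 D=0 ZF=0 PC=9
Step 13: PC=9 exec 'ADD C, 1'. After: A=0 B=7 C=5 D=0 ZF=0 PC=10
Step 14: PC=10 exec 'ADD D, 4'. After: A=0 B=7 C=5 D=4 ZF=0 PC=11
Step 15: PC=11 exec 'MOV B, 3'. After: A=0 B=3 C=5 D=4 ZF=0 PC=12
Step 16: PC=12 exec 'ADD C, 3'. After: A=0 B=3 C=8 D=4 ZF=0 PC=13
Step 17: PC=13 exec 'MOV C, 5'. After: A=0 B=3 C=5 D=4 ZF=0 PC=14
Step 18: PC=14 exec 'HALT'. After: A=0 B=3 C=5 D=4 ZF=0 PC=14 HALTED

Answer: 0 3 5 4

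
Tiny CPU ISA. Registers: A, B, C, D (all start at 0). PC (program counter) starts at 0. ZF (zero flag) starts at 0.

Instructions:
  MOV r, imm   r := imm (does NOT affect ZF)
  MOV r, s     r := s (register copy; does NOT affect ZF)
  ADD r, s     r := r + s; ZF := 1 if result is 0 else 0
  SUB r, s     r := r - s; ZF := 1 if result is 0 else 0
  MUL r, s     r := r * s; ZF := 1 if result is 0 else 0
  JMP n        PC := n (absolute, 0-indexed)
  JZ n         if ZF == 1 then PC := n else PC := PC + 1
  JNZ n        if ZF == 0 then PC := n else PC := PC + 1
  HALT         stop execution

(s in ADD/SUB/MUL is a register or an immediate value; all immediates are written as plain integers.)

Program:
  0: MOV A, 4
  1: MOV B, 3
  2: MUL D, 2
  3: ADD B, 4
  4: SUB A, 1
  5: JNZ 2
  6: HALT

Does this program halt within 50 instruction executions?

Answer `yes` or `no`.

Answer: yes

Derivation:
Step 1: PC=0 exec 'MOV A, 4'. After: A=4 B=0 C=0 D=0 ZF=0 PC=1
Step 2: PC=1 exec 'MOV B, 3'. After: A=4 B=3 C=0 D=0 ZF=0 PC=2
Step 3: PC=2 exec 'MUL D, 2'. After: A=4 B=3 C=0 D=0 ZF=1 PC=3
Step 4: PC=3 exec 'ADD B, 4'. After: A=4 B=7 C=0 D=0 ZF=0 PC=4
Step 5: PC=4 exec 'SUB A, 1'. After: A=3 B=7 C=0 D=0 ZF=0 PC=5
Step 6: PC=5 exec 'JNZ 2'. After: A=3 B=7 C=0 D=0 ZF=0 PC=2
Step 7: PC=2 exec 'MUL D, 2'. After: A=3 B=7 C=0 D=0 ZF=1 PC=3
Step 8: PC=3 exec 'ADD B, 4'. After: A=3 B=11 C=0 D=0 ZF=0 PC=4
Step 9: PC=4 exec 'SUB A, 1'. After: A=2 B=11 C=0 D=0 ZF=0 PC=5
Step 10: PC=5 exec 'JNZ 2'. After: A=2 B=11 C=0 D=0 ZF=0 PC=2
Step 11: PC=2 exec 'MUL D, 2'. After: A=2 B=11 C=0 D=0 ZF=1 PC=3
Step 12: PC=3 exec 'ADD B, 4'. After: A=2 B=15 C=0 D=0 ZF=0 PC=4
Step 13: PC=4 exec 'SUB A, 1'. After: A=1 B=15 C=0 D=0 ZF=0 PC=5
Step 14: PC=5 exec 'JNZ 2'. After: A=1 B=15 C=0 D=0 ZF=0 PC=2
Step 15: PC=2 exec 'MUL D, 2'. After: A=1 B=15 C=0 D=0 ZF=1 PC=3
Step 16: PC=3 exec 'ADD B, 4'. After: A=1 B=19 C=0 D=0 ZF=0 PC=4
Step 17: PC=4 exec 'SUB A, 1'. After: A=0 B=19 C=0 D=0 ZF=1 PC=5
Step 18: PC=5 exec 'JNZ 2'. After: A=0 B=19 C=0 D=0 ZF=1 PC=6
Step 19: PC=6 exec 'HALT'. After: A=0 B=19 C=0 D=0 ZF=1 PC=6 HALTED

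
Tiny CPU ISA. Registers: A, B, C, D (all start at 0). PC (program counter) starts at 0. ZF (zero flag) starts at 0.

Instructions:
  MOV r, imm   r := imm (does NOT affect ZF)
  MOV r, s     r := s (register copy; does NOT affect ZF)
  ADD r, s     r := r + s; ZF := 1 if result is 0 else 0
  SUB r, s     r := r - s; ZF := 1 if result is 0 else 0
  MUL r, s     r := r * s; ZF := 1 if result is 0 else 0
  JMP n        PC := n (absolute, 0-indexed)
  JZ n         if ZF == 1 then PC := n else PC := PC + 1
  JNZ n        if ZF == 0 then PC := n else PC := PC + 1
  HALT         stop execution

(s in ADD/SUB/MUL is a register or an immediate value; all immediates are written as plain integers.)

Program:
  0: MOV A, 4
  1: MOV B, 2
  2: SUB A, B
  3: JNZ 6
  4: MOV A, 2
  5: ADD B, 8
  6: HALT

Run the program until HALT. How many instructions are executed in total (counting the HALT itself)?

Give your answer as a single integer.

Answer: 5

Derivation:
Step 1: PC=0 exec 'MOV A, 4'. After: A=4 B=0 C=0 D=0 ZF=0 PC=1
Step 2: PC=1 exec 'MOV B, 2'. After: A=4 B=2 C=0 D=0 ZF=0 PC=2
Step 3: PC=2 exec 'SUB A, B'. After: A=2 B=2 C=0 D=0 ZF=0 PC=3
Step 4: PC=3 exec 'JNZ 6'. After: A=2 B=2 C=0 D=0 ZF=0 PC=6
Step 5: PC=6 exec 'HALT'. After: A=2 B=2 C=0 D=0 ZF=0 PC=6 HALTED
Total instructions executed: 5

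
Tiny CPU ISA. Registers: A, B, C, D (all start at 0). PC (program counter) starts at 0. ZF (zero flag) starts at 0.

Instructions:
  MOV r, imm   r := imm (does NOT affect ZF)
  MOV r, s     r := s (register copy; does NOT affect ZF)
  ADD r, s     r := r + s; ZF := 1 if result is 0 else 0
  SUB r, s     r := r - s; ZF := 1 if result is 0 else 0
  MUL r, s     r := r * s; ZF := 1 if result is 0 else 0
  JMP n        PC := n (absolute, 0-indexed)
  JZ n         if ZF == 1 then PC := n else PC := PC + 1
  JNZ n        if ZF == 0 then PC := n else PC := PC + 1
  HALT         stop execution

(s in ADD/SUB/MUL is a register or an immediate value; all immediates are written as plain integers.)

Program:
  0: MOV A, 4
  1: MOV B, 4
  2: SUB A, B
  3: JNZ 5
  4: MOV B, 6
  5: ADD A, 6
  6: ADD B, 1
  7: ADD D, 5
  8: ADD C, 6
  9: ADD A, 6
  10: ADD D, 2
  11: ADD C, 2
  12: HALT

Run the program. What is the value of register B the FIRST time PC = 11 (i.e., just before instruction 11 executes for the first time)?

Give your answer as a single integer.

Step 1: PC=0 exec 'MOV A, 4'. After: A=4 B=0 C=0 D=0 ZF=0 PC=1
Step 2: PC=1 exec 'MOV B, 4'. After: A=4 B=4 C=0 D=0 ZF=0 PC=2
Step 3: PC=2 exec 'SUB A, B'. After: A=0 B=4 C=0 D=0 ZF=1 PC=3
Step 4: PC=3 exec 'JNZ 5'. After: A=0 B=4 C=0 D=0 ZF=1 PC=4
Step 5: PC=4 exec 'MOV B, 6'. After: A=0 B=6 C=0 D=0 ZF=1 PC=5
Step 6: PC=5 exec 'ADD A, 6'. After: A=6 B=6 C=0 D=0 ZF=0 PC=6
Step 7: PC=6 exec 'ADD B, 1'. After: A=6 B=7 C=0 D=0 ZF=0 PC=7
Step 8: PC=7 exec 'ADD D, 5'. After: A=6 B=7 C=0 D=5 ZF=0 PC=8
Step 9: PC=8 exec 'ADD C, 6'. After: A=6 B=7 C=6 D=5 ZF=0 PC=9
Step 10: PC=9 exec 'ADD A, 6'. After: A=12 B=7 C=6 D=5 ZF=0 PC=10
Step 11: PC=10 exec 'ADD D, 2'. After: A=12 B=7 C=6 D=7 ZF=0 PC=11
First time PC=11: B=7

7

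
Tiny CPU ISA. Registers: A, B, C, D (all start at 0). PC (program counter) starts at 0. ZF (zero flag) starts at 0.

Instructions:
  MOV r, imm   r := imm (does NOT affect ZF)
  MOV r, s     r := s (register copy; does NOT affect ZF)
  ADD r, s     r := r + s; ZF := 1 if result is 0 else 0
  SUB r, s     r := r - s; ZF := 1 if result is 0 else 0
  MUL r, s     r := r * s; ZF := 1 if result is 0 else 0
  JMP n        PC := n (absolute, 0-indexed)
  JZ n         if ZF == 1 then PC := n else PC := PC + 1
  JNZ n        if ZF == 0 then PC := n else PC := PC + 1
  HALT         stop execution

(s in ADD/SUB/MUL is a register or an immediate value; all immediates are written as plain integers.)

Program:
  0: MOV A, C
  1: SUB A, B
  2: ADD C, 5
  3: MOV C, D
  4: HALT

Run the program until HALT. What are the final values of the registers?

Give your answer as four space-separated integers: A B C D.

Answer: 0 0 0 0

Derivation:
Step 1: PC=0 exec 'MOV A, C'. After: A=0 B=0 C=0 D=0 ZF=0 PC=1
Step 2: PC=1 exec 'SUB A, B'. After: A=0 B=0 C=0 D=0 ZF=1 PC=2
Step 3: PC=2 exec 'ADD C, 5'. After: A=0 B=0 C=5 D=0 ZF=0 PC=3
Step 4: PC=3 exec 'MOV C, D'. After: A=0 B=0 C=0 D=0 ZF=0 PC=4
Step 5: PC=4 exec 'HALT'. After: A=0 B=0 C=0 D=0 ZF=0 PC=4 HALTED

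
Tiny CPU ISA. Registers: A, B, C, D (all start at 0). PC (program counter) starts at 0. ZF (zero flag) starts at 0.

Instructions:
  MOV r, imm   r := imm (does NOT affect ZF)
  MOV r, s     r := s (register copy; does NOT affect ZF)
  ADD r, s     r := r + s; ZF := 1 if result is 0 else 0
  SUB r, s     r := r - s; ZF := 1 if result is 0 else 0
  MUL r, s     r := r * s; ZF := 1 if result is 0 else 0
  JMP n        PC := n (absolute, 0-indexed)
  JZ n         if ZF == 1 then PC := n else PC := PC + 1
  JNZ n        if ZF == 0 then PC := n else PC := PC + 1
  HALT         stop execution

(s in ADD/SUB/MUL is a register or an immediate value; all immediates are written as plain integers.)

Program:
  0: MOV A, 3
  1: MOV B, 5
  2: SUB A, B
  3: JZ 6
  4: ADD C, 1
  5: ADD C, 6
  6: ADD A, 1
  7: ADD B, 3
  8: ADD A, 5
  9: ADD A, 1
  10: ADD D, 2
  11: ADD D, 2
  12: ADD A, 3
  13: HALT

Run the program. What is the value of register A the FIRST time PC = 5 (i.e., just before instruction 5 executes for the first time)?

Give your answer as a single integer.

Step 1: PC=0 exec 'MOV A, 3'. After: A=3 B=0 C=0 D=0 ZF=0 PC=1
Step 2: PC=1 exec 'MOV B, 5'. After: A=3 B=5 C=0 D=0 ZF=0 PC=2
Step 3: PC=2 exec 'SUB A, B'. After: A=-2 B=5 C=0 D=0 ZF=0 PC=3
Step 4: PC=3 exec 'JZ 6'. After: A=-2 B=5 C=0 D=0 ZF=0 PC=4
Step 5: PC=4 exec 'ADD C, 1'. After: A=-2 B=5 C=1 D=0 ZF=0 PC=5
First time PC=5: A=-2

-2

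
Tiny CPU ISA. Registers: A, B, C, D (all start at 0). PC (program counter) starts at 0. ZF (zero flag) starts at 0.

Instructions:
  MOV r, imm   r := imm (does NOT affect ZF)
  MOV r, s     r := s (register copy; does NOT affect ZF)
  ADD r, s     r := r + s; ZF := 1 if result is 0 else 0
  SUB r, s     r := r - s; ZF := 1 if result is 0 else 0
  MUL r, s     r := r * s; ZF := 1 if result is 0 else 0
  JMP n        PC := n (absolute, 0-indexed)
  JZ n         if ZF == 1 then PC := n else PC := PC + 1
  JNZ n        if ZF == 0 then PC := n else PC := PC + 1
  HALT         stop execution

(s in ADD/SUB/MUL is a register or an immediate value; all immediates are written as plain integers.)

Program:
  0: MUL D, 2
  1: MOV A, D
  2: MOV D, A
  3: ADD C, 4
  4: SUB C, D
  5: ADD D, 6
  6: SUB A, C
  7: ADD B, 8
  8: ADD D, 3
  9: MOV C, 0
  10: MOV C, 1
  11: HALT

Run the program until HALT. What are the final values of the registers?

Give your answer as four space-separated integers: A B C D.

Step 1: PC=0 exec 'MUL D, 2'. After: A=0 B=0 C=0 D=0 ZF=1 PC=1
Step 2: PC=1 exec 'MOV A, D'. After: A=0 B=0 C=0 D=0 ZF=1 PC=2
Step 3: PC=2 exec 'MOV D, A'. After: A=0 B=0 C=0 D=0 ZF=1 PC=3
Step 4: PC=3 exec 'ADD C, 4'. After: A=0 B=0 C=4 D=0 ZF=0 PC=4
Step 5: PC=4 exec 'SUB C, D'. After: A=0 B=0 C=4 D=0 ZF=0 PC=5
Step 6: PC=5 exec 'ADD D, 6'. After: A=0 B=0 C=4 D=6 ZF=0 PC=6
Step 7: PC=6 exec 'SUB A, C'. After: A=-4 B=0 C=4 D=6 ZF=0 PC=7
Step 8: PC=7 exec 'ADD B, 8'. After: A=-4 B=8 C=4 D=6 ZF=0 PC=8
Step 9: PC=8 exec 'ADD D, 3'. After: A=-4 B=8 C=4 D=9 ZF=0 PC=9
Step 10: PC=9 exec 'MOV C, 0'. After: A=-4 B=8 C=0 D=9 ZF=0 PC=10
Step 11: PC=10 exec 'MOV C, 1'. After: A=-4 B=8 C=1 D=9 ZF=0 PC=11
Step 12: PC=11 exec 'HALT'. After: A=-4 B=8 C=1 D=9 ZF=0 PC=11 HALTED

Answer: -4 8 1 9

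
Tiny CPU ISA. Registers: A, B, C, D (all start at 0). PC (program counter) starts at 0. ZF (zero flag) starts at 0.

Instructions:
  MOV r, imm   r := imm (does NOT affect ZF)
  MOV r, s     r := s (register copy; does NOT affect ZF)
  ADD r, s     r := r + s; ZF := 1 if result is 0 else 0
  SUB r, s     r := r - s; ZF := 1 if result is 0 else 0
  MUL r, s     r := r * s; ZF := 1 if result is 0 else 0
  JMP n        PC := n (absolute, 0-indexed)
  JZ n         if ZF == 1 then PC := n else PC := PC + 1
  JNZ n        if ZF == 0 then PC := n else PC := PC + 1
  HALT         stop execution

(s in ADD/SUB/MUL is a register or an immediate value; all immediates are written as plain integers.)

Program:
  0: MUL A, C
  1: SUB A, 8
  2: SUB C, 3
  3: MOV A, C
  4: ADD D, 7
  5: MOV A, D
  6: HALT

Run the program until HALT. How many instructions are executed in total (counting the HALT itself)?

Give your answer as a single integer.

Answer: 7

Derivation:
Step 1: PC=0 exec 'MUL A, C'. After: A=0 B=0 C=0 D=0 ZF=1 PC=1
Step 2: PC=1 exec 'SUB A, 8'. After: A=-8 B=0 C=0 D=0 ZF=0 PC=2
Step 3: PC=2 exec 'SUB C, 3'. After: A=-8 B=0 C=-3 D=0 ZF=0 PC=3
Step 4: PC=3 exec 'MOV A, C'. After: A=-3 B=0 C=-3 D=0 ZF=0 PC=4
Step 5: PC=4 exec 'ADD D, 7'. After: A=-3 B=0 C=-3 D=7 ZF=0 PC=5
Step 6: PC=5 exec 'MOV A, D'. After: A=7 B=0 C=-3 D=7 ZF=0 PC=6
Step 7: PC=6 exec 'HALT'. After: A=7 B=0 C=-3 D=7 ZF=0 PC=6 HALTED
Total instructions executed: 7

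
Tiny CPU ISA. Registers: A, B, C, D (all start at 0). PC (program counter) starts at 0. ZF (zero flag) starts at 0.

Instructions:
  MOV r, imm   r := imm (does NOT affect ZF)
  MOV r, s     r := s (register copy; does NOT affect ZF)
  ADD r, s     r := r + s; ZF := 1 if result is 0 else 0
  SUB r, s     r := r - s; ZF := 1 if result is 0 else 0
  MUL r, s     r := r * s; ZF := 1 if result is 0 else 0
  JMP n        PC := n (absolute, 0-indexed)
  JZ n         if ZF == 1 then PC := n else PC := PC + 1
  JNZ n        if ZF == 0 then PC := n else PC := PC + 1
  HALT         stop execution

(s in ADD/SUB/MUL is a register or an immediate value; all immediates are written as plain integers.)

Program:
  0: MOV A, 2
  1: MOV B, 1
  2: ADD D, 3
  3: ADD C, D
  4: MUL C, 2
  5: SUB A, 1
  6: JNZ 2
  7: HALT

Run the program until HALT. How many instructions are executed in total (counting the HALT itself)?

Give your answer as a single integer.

Step 1: PC=0 exec 'MOV A, 2'. After: A=2 B=0 C=0 D=0 ZF=0 PC=1
Step 2: PC=1 exec 'MOV B, 1'. After: A=2 B=1 C=0 D=0 ZF=0 PC=2
Step 3: PC=2 exec 'ADD D, 3'. After: A=2 B=1 C=0 D=3 ZF=0 PC=3
Step 4: PC=3 exec 'ADD C, D'. After: A=2 B=1 C=3 D=3 ZF=0 PC=4
Step 5: PC=4 exec 'MUL C, 2'. After: A=2 B=1 C=6 D=3 ZF=0 PC=5
Step 6: PC=5 exec 'SUB A, 1'. After: A=1 B=1 C=6 D=3 ZF=0 PC=6
Step 7: PC=6 exec 'JNZ 2'. After: A=1 B=1 C=6 D=3 ZF=0 PC=2
Step 8: PC=2 exec 'ADD D, 3'. After: A=1 B=1 C=6 D=6 ZF=0 PC=3
Step 9: PC=3 exec 'ADD C, D'. After: A=1 B=1 C=12 D=6 ZF=0 PC=4
Step 10: PC=4 exec 'MUL C, 2'. After: A=1 B=1 C=24 D=6 ZF=0 PC=5
Step 11: PC=5 exec 'SUB A, 1'. After: A=0 B=1 C=24 D=6 ZF=1 PC=6
Step 12: PC=6 exec 'JNZ 2'. After: A=0 B=1 C=24 D=6 ZF=1 PC=7
Step 13: PC=7 exec 'HALT'. After: A=0 B=1 C=24 D=6 ZF=1 PC=7 HALTED
Total instructions executed: 13

Answer: 13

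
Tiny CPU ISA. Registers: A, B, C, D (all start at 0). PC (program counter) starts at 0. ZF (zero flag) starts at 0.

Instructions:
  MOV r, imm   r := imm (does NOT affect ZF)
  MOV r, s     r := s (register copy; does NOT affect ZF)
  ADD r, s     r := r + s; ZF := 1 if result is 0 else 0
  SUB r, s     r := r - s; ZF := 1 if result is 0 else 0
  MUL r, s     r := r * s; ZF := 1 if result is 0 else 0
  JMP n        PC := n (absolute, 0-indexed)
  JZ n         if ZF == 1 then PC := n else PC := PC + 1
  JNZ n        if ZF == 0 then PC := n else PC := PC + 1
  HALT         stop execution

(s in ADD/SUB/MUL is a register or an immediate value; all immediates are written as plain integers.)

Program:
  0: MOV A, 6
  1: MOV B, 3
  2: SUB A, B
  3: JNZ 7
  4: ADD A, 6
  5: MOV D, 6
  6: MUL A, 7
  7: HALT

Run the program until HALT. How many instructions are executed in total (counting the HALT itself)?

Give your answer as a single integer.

Answer: 5

Derivation:
Step 1: PC=0 exec 'MOV A, 6'. After: A=6 B=0 C=0 D=0 ZF=0 PC=1
Step 2: PC=1 exec 'MOV B, 3'. After: A=6 B=3 C=0 D=0 ZF=0 PC=2
Step 3: PC=2 exec 'SUB A, B'. After: A=3 B=3 C=0 D=0 ZF=0 PC=3
Step 4: PC=3 exec 'JNZ 7'. After: A=3 B=3 C=0 D=0 ZF=0 PC=7
Step 5: PC=7 exec 'HALT'. After: A=3 B=3 C=0 D=0 ZF=0 PC=7 HALTED
Total instructions executed: 5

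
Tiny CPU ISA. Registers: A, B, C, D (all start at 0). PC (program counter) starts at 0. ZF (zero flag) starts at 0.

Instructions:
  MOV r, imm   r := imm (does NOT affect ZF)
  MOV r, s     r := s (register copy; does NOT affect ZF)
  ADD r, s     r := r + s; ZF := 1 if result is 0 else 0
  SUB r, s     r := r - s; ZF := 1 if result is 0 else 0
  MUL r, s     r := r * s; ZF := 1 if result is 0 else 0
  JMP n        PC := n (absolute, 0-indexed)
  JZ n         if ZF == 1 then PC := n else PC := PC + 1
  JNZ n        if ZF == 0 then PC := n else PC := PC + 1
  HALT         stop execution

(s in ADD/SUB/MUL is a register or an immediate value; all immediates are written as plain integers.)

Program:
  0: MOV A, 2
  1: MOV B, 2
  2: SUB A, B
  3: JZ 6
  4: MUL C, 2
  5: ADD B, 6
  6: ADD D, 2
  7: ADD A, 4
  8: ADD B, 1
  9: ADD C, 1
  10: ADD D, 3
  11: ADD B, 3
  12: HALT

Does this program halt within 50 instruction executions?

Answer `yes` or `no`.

Step 1: PC=0 exec 'MOV A, 2'. After: A=2 B=0 C=0 D=0 ZF=0 PC=1
Step 2: PC=1 exec 'MOV B, 2'. After: A=2 B=2 C=0 D=0 ZF=0 PC=2
Step 3: PC=2 exec 'SUB A, B'. After: A=0 B=2 C=0 D=0 ZF=1 PC=3
Step 4: PC=3 exec 'JZ 6'. After: A=0 B=2 C=0 D=0 ZF=1 PC=6
Step 5: PC=6 exec 'ADD D, 2'. After: A=0 B=2 C=0 D=2 ZF=0 PC=7
Step 6: PC=7 exec 'ADD A, 4'. After: A=4 B=2 C=0 D=2 ZF=0 PC=8
Step 7: PC=8 exec 'ADD B, 1'. After: A=4 B=3 C=0 D=2 ZF=0 PC=9
Step 8: PC=9 exec 'ADD C, 1'. After: A=4 B=3 C=1 D=2 ZF=0 PC=10
Step 9: PC=10 exec 'ADD D, 3'. After: A=4 B=3 C=1 D=5 ZF=0 PC=11
Step 10: PC=11 exec 'ADD B, 3'. After: A=4 B=6 C=1 D=5 ZF=0 PC=12
Step 11: PC=12 exec 'HALT'. After: A=4 B=6 C=1 D=5 ZF=0 PC=12 HALTED

Answer: yes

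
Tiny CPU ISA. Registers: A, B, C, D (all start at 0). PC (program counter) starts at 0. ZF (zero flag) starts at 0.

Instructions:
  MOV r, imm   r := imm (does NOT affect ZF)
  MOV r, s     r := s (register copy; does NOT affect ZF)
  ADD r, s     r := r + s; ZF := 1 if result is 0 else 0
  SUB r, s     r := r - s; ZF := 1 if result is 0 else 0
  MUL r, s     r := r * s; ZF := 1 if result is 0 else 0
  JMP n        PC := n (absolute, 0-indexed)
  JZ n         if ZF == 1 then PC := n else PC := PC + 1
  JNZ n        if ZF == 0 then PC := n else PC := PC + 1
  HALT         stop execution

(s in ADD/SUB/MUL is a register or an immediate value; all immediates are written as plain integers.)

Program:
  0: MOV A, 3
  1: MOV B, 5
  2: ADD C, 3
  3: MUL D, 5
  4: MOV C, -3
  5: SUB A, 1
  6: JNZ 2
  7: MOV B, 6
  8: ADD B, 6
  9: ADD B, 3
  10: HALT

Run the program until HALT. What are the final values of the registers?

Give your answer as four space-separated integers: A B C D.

Step 1: PC=0 exec 'MOV A, 3'. After: A=3 B=0 C=0 D=0 ZF=0 PC=1
Step 2: PC=1 exec 'MOV B, 5'. After: A=3 B=5 C=0 D=0 ZF=0 PC=2
Step 3: PC=2 exec 'ADD C, 3'. After: A=3 B=5 C=3 D=0 ZF=0 PC=3
Step 4: PC=3 exec 'MUL D, 5'. After: A=3 B=5 C=3 D=0 ZF=1 PC=4
Step 5: PC=4 exec 'MOV C, -3'. After: A=3 B=5 C=-3 D=0 ZF=1 PC=5
Step 6: PC=5 exec 'SUB A, 1'. After: A=2 B=5 C=-3 D=0 ZF=0 PC=6
Step 7: PC=6 exec 'JNZ 2'. After: A=2 B=5 C=-3 D=0 ZF=0 PC=2
Step 8: PC=2 exec 'ADD C, 3'. After: A=2 B=5 C=0 D=0 ZF=1 PC=3
Step 9: PC=3 exec 'MUL D, 5'. After: A=2 B=5 C=0 D=0 ZF=1 PC=4
Step 10: PC=4 exec 'MOV C, -3'. After: A=2 B=5 C=-3 D=0 ZF=1 PC=5
Step 11: PC=5 exec 'SUB A, 1'. After: A=1 B=5 C=-3 D=0 ZF=0 PC=6
Step 12: PC=6 exec 'JNZ 2'. After: A=1 B=5 C=-3 D=0 ZF=0 PC=2
Step 13: PC=2 exec 'ADD C, 3'. After: A=1 B=5 C=0 D=0 ZF=1 PC=3
Step 14: PC=3 exec 'MUL D, 5'. After: A=1 B=5 C=0 D=0 ZF=1 PC=4
Step 15: PC=4 exec 'MOV C, -3'. After: A=1 B=5 C=-3 D=0 ZF=1 PC=5
Step 16: PC=5 exec 'SUB A, 1'. After: A=0 B=5 C=-3 D=0 ZF=1 PC=6
Step 17: PC=6 exec 'JNZ 2'. After: A=0 B=5 C=-3 D=0 ZF=1 PC=7
Step 18: PC=7 exec 'MOV B, 6'. After: A=0 B=6 C=-3 D=0 ZF=1 PC=8
Step 19: PC=8 exec 'ADD B, 6'. After: A=0 B=12 C=-3 D=0 ZF=0 PC=9
Step 20: PC=9 exec 'ADD B, 3'. After: A=0 B=15 C=-3 D=0 ZF=0 PC=10
Step 21: PC=10 exec 'HALT'. After: A=0 B=15 C=-3 D=0 ZF=0 PC=10 HALTED

Answer: 0 15 -3 0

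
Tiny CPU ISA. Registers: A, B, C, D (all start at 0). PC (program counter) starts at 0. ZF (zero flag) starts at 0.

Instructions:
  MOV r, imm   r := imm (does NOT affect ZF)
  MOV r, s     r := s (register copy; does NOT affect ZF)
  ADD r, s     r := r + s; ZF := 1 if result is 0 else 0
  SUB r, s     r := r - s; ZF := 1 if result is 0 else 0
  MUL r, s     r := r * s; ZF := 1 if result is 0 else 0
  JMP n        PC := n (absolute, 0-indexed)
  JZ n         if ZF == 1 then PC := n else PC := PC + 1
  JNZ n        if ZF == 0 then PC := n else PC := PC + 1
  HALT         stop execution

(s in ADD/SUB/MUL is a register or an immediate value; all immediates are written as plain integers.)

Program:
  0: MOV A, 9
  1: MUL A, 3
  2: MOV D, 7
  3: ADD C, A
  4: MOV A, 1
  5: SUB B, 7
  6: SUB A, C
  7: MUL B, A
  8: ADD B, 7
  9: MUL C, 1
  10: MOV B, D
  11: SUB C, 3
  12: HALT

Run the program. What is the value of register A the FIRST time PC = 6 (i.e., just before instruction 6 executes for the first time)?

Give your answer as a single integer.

Step 1: PC=0 exec 'MOV A, 9'. After: A=9 B=0 C=0 D=0 ZF=0 PC=1
Step 2: PC=1 exec 'MUL A, 3'. After: A=27 B=0 C=0 D=0 ZF=0 PC=2
Step 3: PC=2 exec 'MOV D, 7'. After: A=27 B=0 C=0 D=7 ZF=0 PC=3
Step 4: PC=3 exec 'ADD C, A'. After: A=27 B=0 C=27 D=7 ZF=0 PC=4
Step 5: PC=4 exec 'MOV A, 1'. After: A=1 B=0 C=27 D=7 ZF=0 PC=5
Step 6: PC=5 exec 'SUB B, 7'. After: A=1 B=-7 C=27 D=7 ZF=0 PC=6
First time PC=6: A=1

1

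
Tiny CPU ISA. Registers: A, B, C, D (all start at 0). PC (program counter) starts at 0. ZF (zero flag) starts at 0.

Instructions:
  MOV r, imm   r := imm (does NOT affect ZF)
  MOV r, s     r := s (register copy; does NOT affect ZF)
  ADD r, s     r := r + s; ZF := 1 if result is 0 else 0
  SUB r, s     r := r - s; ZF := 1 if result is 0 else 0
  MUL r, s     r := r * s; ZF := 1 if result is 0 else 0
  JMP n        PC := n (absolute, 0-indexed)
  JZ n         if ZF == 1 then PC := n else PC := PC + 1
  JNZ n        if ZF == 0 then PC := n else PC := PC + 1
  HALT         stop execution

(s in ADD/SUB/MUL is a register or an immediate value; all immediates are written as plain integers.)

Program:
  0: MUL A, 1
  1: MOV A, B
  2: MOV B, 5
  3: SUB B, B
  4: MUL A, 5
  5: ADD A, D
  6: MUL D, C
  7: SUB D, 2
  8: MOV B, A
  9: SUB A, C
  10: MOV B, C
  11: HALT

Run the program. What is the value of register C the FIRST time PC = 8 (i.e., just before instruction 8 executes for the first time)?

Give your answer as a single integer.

Step 1: PC=0 exec 'MUL A, 1'. After: A=0 B=0 C=0 D=0 ZF=1 PC=1
Step 2: PC=1 exec 'MOV A, B'. After: A=0 B=0 C=0 D=0 ZF=1 PC=2
Step 3: PC=2 exec 'MOV B, 5'. After: A=0 B=5 C=0 D=0 ZF=1 PC=3
Step 4: PC=3 exec 'SUB B, B'. After: A=0 B=0 C=0 D=0 ZF=1 PC=4
Step 5: PC=4 exec 'MUL A, 5'. After: A=0 B=0 C=0 D=0 ZF=1 PC=5
Step 6: PC=5 exec 'ADD A, D'. After: A=0 B=0 C=0 D=0 ZF=1 PC=6
Step 7: PC=6 exec 'MUL D, C'. After: A=0 B=0 C=0 D=0 ZF=1 PC=7
Step 8: PC=7 exec 'SUB D, 2'. After: A=0 B=0 C=0 D=-2 ZF=0 PC=8
First time PC=8: C=0

0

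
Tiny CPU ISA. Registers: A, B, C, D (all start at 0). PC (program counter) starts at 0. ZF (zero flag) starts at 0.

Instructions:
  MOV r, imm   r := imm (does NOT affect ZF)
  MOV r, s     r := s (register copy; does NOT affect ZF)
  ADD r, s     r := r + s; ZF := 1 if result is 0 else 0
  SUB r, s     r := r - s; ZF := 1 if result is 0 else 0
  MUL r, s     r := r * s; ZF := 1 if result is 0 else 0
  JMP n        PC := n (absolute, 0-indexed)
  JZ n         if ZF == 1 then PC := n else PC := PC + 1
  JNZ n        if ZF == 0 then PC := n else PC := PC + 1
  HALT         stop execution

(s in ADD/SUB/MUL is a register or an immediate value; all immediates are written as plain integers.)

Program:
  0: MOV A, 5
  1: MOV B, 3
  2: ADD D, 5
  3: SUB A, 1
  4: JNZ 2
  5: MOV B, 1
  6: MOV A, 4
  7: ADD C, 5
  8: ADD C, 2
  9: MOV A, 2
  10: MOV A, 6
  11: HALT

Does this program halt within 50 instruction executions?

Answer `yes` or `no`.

Step 1: PC=0 exec 'MOV A, 5'. After: A=5 B=0 C=0 D=0 ZF=0 PC=1
Step 2: PC=1 exec 'MOV B, 3'. After: A=5 B=3 C=0 D=0 ZF=0 PC=2
Step 3: PC=2 exec 'ADD D, 5'. After: A=5 B=3 C=0 D=5 ZF=0 PC=3
Step 4: PC=3 exec 'SUB A, 1'. After: A=4 B=3 C=0 D=5 ZF=0 PC=4
Step 5: PC=4 exec 'JNZ 2'. After: A=4 B=3 C=0 D=5 ZF=0 PC=2
Step 6: PC=2 exec 'ADD D, 5'. After: A=4 B=3 C=0 D=10 ZF=0 PC=3
Step 7: PC=3 exec 'SUB A, 1'. After: A=3 B=3 C=0 D=10 ZF=0 PC=4
Step 8: PC=4 exec 'JNZ 2'. After: A=3 B=3 C=0 D=10 ZF=0 PC=2
Step 9: PC=2 exec 'ADD D, 5'. After: A=3 B=3 C=0 D=15 ZF=0 PC=3
Step 10: PC=3 exec 'SUB A, 1'. After: A=2 B=3 C=0 D=15 ZF=0 PC=4
Step 11: PC=4 exec 'JNZ 2'. After: A=2 B=3 C=0 D=15 ZF=0 PC=2
Step 12: PC=2 exec 'ADD D, 5'. After: A=2 B=3 C=0 D=20 ZF=0 PC=3
Step 13: PC=3 exec 'SUB A, 1'. After: A=1 B=3 C=0 D=20 ZF=0 PC=4
Step 14: PC=4 exec 'JNZ 2'. After: A=1 B=3 C=0 D=20 ZF=0 PC=2
Step 15: PC=2 exec 'ADD D, 5'. After: A=1 B=3 C=0 D=25 ZF=0 PC=3
Step 16: PC=3 exec 'SUB A, 1'. After: A=0 B=3 C=0 D=25 ZF=1 PC=4
Step 17: PC=4 exec 'JNZ 2'. After: A=0 B=3 C=0 D=25 ZF=1 PC=5
Step 18: PC=5 exec 'MOV B, 1'. After: A=0 B=1 C=0 D=25 ZF=1 PC=6
Step 19: PC=6 exec 'MOV A, 4'. After: A=4 B=1 C=0 D=25 ZF=1 PC=7
Step 20: PC=7 exec 'ADD C, 5'. After: A=4 B=1 C=5 D=25 ZF=0 PC=8
Step 21: PC=8 exec 'ADD C, 2'. After: A=4 B=1 C=7 D=25 ZF=0 PC=9
Step 22: PC=9 exec 'MOV A, 2'. After: A=2 B=1 C=7 D=25 ZF=0 PC=10
Step 23: PC=10 exec 'MOV A, 6'. After: A=6 B=1 C=7 D=25 ZF=0 PC=11
Step 24: PC=11 exec 'HALT'. After: A=6 B=1 C=7 D=25 ZF=0 PC=11 HALTED

Answer: yes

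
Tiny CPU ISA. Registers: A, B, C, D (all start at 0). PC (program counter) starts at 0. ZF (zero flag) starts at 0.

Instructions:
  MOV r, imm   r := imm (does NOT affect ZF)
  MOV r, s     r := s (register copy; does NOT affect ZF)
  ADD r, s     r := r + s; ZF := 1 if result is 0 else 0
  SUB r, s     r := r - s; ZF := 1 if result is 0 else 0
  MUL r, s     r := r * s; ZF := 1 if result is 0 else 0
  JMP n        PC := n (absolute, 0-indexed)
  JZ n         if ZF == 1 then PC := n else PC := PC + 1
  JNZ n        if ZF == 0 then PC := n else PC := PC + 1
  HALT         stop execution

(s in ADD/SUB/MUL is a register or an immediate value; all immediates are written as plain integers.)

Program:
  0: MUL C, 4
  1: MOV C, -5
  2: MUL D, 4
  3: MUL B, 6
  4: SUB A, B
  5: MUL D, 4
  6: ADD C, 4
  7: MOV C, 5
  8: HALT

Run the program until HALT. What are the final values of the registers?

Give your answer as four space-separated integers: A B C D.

Answer: 0 0 5 0

Derivation:
Step 1: PC=0 exec 'MUL C, 4'. After: A=0 B=0 C=0 D=0 ZF=1 PC=1
Step 2: PC=1 exec 'MOV C, -5'. After: A=0 B=0 C=-5 D=0 ZF=1 PC=2
Step 3: PC=2 exec 'MUL D, 4'. After: A=0 B=0 C=-5 D=0 ZF=1 PC=3
Step 4: PC=3 exec 'MUL B, 6'. After: A=0 B=0 C=-5 D=0 ZF=1 PC=4
Step 5: PC=4 exec 'SUB A, B'. After: A=0 B=0 C=-5 D=0 ZF=1 PC=5
Step 6: PC=5 exec 'MUL D, 4'. After: A=0 B=0 C=-5 D=0 ZF=1 PC=6
Step 7: PC=6 exec 'ADD C, 4'. After: A=0 B=0 C=-1 D=0 ZF=0 PC=7
Step 8: PC=7 exec 'MOV C, 5'. After: A=0 B=0 C=5 D=0 ZF=0 PC=8
Step 9: PC=8 exec 'HALT'. After: A=0 B=0 C=5 D=0 ZF=0 PC=8 HALTED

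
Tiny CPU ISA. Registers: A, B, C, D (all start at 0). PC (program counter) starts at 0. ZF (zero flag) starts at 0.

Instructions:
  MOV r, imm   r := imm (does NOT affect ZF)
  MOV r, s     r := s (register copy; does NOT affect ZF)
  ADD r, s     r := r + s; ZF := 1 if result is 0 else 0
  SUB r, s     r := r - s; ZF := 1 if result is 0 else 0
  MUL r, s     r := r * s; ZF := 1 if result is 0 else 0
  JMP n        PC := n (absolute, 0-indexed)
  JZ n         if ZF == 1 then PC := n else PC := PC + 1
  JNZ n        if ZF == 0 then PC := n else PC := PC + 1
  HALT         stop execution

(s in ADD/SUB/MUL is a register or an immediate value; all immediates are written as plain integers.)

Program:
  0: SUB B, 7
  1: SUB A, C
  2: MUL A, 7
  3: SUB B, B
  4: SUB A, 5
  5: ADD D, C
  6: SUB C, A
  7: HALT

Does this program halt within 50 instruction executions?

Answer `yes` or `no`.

Step 1: PC=0 exec 'SUB B, 7'. After: A=0 B=-7 C=0 D=0 ZF=0 PC=1
Step 2: PC=1 exec 'SUB A, C'. After: A=0 B=-7 C=0 D=0 ZF=1 PC=2
Step 3: PC=2 exec 'MUL A, 7'. After: A=0 B=-7 C=0 D=0 ZF=1 PC=3
Step 4: PC=3 exec 'SUB B, B'. After: A=0 B=0 C=0 D=0 ZF=1 PC=4
Step 5: PC=4 exec 'SUB A, 5'. After: A=-5 B=0 C=0 D=0 ZF=0 PC=5
Step 6: PC=5 exec 'ADD D, C'. After: A=-5 B=0 C=0 D=0 ZF=1 PC=6
Step 7: PC=6 exec 'SUB C, A'. After: A=-5 B=0 C=5 D=0 ZF=0 PC=7
Step 8: PC=7 exec 'HALT'. After: A=-5 B=0 C=5 D=0 ZF=0 PC=7 HALTED

Answer: yes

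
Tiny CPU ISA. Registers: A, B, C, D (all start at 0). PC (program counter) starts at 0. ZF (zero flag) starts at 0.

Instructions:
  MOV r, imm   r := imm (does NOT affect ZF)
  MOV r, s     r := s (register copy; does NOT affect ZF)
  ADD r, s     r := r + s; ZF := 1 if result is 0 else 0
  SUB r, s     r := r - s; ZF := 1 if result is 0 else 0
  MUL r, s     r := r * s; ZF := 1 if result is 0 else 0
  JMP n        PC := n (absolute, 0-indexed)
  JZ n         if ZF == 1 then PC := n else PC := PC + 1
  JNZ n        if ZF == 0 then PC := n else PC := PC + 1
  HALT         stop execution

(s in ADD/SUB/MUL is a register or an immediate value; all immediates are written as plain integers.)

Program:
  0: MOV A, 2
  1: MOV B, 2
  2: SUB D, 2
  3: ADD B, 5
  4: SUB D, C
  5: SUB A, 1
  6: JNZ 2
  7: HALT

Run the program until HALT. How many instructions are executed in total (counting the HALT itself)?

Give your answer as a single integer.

Step 1: PC=0 exec 'MOV A, 2'. After: A=2 B=0 C=0 D=0 ZF=0 PC=1
Step 2: PC=1 exec 'MOV B, 2'. After: A=2 B=2 C=0 D=0 ZF=0 PC=2
Step 3: PC=2 exec 'SUB D, 2'. After: A=2 B=2 C=0 D=-2 ZF=0 PC=3
Step 4: PC=3 exec 'ADD B, 5'. After: A=2 B=7 C=0 D=-2 ZF=0 PC=4
Step 5: PC=4 exec 'SUB D, C'. After: A=2 B=7 C=0 D=-2 ZF=0 PC=5
Step 6: PC=5 exec 'SUB A, 1'. After: A=1 B=7 C=0 D=-2 ZF=0 PC=6
Step 7: PC=6 exec 'JNZ 2'. After: A=1 B=7 C=0 D=-2 ZF=0 PC=2
Step 8: PC=2 exec 'SUB D, 2'. After: A=1 B=7 C=0 D=-4 ZF=0 PC=3
Step 9: PC=3 exec 'ADD B, 5'. After: A=1 B=12 C=0 D=-4 ZF=0 PC=4
Step 10: PC=4 exec 'SUB D, C'. After: A=1 B=12 C=0 D=-4 ZF=0 PC=5
Step 11: PC=5 exec 'SUB A, 1'. After: A=0 B=12 C=0 D=-4 ZF=1 PC=6
Step 12: PC=6 exec 'JNZ 2'. After: A=0 B=12 C=0 D=-4 ZF=1 PC=7
Step 13: PC=7 exec 'HALT'. After: A=0 B=12 C=0 D=-4 ZF=1 PC=7 HALTED
Total instructions executed: 13

Answer: 13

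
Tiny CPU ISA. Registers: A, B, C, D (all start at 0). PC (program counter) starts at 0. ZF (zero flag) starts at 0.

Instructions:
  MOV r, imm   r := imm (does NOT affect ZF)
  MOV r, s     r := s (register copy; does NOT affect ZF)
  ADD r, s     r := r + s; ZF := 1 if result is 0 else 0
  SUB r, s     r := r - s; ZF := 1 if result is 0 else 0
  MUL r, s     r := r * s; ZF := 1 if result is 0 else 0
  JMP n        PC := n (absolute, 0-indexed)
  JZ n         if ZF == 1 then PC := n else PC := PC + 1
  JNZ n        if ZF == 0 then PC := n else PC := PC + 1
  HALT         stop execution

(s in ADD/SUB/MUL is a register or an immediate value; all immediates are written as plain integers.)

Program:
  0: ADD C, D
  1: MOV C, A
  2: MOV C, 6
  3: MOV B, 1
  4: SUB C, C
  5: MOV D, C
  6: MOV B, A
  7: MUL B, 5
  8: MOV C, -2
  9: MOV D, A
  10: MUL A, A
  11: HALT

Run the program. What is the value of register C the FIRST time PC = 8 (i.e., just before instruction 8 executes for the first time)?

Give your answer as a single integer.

Step 1: PC=0 exec 'ADD C, D'. After: A=0 B=0 C=0 D=0 ZF=1 PC=1
Step 2: PC=1 exec 'MOV C, A'. After: A=0 B=0 C=0 D=0 ZF=1 PC=2
Step 3: PC=2 exec 'MOV C, 6'. After: A=0 B=0 C=6 D=0 ZF=1 PC=3
Step 4: PC=3 exec 'MOV B, 1'. After: A=0 B=1 C=6 D=0 ZF=1 PC=4
Step 5: PC=4 exec 'SUB C, C'. After: A=0 B=1 C=0 D=0 ZF=1 PC=5
Step 6: PC=5 exec 'MOV D, C'. After: A=0 B=1 C=0 D=0 ZF=1 PC=6
Step 7: PC=6 exec 'MOV B, A'. After: A=0 B=0 C=0 D=0 ZF=1 PC=7
Step 8: PC=7 exec 'MUL B, 5'. After: A=0 B=0 C=0 D=0 ZF=1 PC=8
First time PC=8: C=0

0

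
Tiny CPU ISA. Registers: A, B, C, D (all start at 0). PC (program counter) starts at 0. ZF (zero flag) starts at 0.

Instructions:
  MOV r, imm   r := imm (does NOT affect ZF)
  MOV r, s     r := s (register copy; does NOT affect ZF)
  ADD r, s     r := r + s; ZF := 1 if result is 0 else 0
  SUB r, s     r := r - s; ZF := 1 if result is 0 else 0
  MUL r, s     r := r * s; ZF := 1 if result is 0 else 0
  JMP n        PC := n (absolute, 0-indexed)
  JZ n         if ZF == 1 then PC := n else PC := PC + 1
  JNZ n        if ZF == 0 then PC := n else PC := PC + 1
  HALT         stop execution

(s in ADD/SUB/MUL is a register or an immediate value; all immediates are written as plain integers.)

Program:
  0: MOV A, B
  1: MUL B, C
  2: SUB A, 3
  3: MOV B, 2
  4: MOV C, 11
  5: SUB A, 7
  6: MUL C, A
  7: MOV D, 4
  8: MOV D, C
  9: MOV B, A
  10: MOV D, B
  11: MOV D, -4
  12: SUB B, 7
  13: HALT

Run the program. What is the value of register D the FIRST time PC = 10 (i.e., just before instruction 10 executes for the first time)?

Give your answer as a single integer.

Step 1: PC=0 exec 'MOV A, B'. After: A=0 B=0 C=0 D=0 ZF=0 PC=1
Step 2: PC=1 exec 'MUL B, C'. After: A=0 B=0 C=0 D=0 ZF=1 PC=2
Step 3: PC=2 exec 'SUB A, 3'. After: A=-3 B=0 C=0 D=0 ZF=0 PC=3
Step 4: PC=3 exec 'MOV B, 2'. After: A=-3 B=2 C=0 D=0 ZF=0 PC=4
Step 5: PC=4 exec 'MOV C, 11'. After: A=-3 B=2 C=11 D=0 ZF=0 PC=5
Step 6: PC=5 exec 'SUB A, 7'. After: A=-10 B=2 C=11 D=0 ZF=0 PC=6
Step 7: PC=6 exec 'MUL C, A'. After: A=-10 B=2 C=-110 D=0 ZF=0 PC=7
Step 8: PC=7 exec 'MOV D, 4'. After: A=-10 B=2 C=-110 D=4 ZF=0 PC=8
Step 9: PC=8 exec 'MOV D, C'. After: A=-10 B=2 C=-110 D=-110 ZF=0 PC=9
Step 10: PC=9 exec 'MOV B, A'. After: A=-10 B=-10 C=-110 D=-110 ZF=0 PC=10
First time PC=10: D=-110

-110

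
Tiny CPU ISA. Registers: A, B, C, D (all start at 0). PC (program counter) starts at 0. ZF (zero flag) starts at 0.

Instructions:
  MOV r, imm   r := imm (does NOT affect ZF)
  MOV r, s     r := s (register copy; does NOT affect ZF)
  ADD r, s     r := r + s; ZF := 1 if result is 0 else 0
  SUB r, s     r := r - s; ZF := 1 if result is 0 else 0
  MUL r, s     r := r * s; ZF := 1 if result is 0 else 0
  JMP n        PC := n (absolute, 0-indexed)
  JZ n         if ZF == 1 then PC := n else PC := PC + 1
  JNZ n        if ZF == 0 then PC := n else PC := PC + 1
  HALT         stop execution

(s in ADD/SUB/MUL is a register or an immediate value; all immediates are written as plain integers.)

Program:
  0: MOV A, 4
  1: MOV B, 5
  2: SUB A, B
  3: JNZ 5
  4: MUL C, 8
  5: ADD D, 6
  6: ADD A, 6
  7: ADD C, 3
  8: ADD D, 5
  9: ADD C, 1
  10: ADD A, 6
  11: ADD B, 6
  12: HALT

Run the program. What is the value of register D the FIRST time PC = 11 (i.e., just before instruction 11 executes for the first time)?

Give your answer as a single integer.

Step 1: PC=0 exec 'MOV A, 4'. After: A=4 B=0 C=0 D=0 ZF=0 PC=1
Step 2: PC=1 exec 'MOV B, 5'. After: A=4 B=5 C=0 D=0 ZF=0 PC=2
Step 3: PC=2 exec 'SUB A, B'. After: A=-1 B=5 C=0 D=0 ZF=0 PC=3
Step 4: PC=3 exec 'JNZ 5'. After: A=-1 B=5 C=0 D=0 ZF=0 PC=5
Step 5: PC=5 exec 'ADD D, 6'. After: A=-1 B=5 C=0 D=6 ZF=0 PC=6
Step 6: PC=6 exec 'ADD A, 6'. After: A=5 B=5 C=0 D=6 ZF=0 PC=7
Step 7: PC=7 exec 'ADD C, 3'. After: A=5 B=5 C=3 D=6 ZF=0 PC=8
Step 8: PC=8 exec 'ADD D, 5'. After: A=5 B=5 C=3 D=11 ZF=0 PC=9
Step 9: PC=9 exec 'ADD C, 1'. After: A=5 B=5 C=4 D=11 ZF=0 PC=10
Step 10: PC=10 exec 'ADD A, 6'. After: A=11 B=5 C=4 D=11 ZF=0 PC=11
First time PC=11: D=11

11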